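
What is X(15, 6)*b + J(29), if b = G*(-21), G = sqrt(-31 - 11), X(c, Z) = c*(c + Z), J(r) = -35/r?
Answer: -35/29 - 6615*I*sqrt(42) ≈ -1.2069 - 42870.0*I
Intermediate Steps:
X(c, Z) = c*(Z + c)
G = I*sqrt(42) (G = sqrt(-42) = I*sqrt(42) ≈ 6.4807*I)
b = -21*I*sqrt(42) (b = (I*sqrt(42))*(-21) = -21*I*sqrt(42) ≈ -136.1*I)
X(15, 6)*b + J(29) = (15*(6 + 15))*(-21*I*sqrt(42)) - 35/29 = (15*21)*(-21*I*sqrt(42)) - 35*1/29 = 315*(-21*I*sqrt(42)) - 35/29 = -6615*I*sqrt(42) - 35/29 = -35/29 - 6615*I*sqrt(42)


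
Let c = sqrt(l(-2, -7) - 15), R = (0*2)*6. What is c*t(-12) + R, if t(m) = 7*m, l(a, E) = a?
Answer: -84*I*sqrt(17) ≈ -346.34*I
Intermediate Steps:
R = 0 (R = 0*6 = 0)
c = I*sqrt(17) (c = sqrt(-2 - 15) = sqrt(-17) = I*sqrt(17) ≈ 4.1231*I)
c*t(-12) + R = (I*sqrt(17))*(7*(-12)) + 0 = (I*sqrt(17))*(-84) + 0 = -84*I*sqrt(17) + 0 = -84*I*sqrt(17)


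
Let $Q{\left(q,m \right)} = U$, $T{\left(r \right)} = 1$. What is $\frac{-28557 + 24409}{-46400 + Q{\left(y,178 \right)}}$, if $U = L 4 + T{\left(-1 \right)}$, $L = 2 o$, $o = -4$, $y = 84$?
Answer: $\frac{4148}{46431} \approx 0.089337$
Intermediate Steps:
$L = -8$ ($L = 2 \left(-4\right) = -8$)
$U = -31$ ($U = \left(-8\right) 4 + 1 = -32 + 1 = -31$)
$Q{\left(q,m \right)} = -31$
$\frac{-28557 + 24409}{-46400 + Q{\left(y,178 \right)}} = \frac{-28557 + 24409}{-46400 - 31} = - \frac{4148}{-46431} = \left(-4148\right) \left(- \frac{1}{46431}\right) = \frac{4148}{46431}$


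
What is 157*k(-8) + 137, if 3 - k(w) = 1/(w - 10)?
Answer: 11101/18 ≈ 616.72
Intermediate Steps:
k(w) = 3 - 1/(-10 + w) (k(w) = 3 - 1/(w - 10) = 3 - 1/(-10 + w))
157*k(-8) + 137 = 157*((-31 + 3*(-8))/(-10 - 8)) + 137 = 157*((-31 - 24)/(-18)) + 137 = 157*(-1/18*(-55)) + 137 = 157*(55/18) + 137 = 8635/18 + 137 = 11101/18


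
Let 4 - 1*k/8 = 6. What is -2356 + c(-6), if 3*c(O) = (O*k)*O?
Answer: -2548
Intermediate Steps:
k = -16 (k = 32 - 8*6 = 32 - 48 = -16)
c(O) = -16*O**2/3 (c(O) = ((O*(-16))*O)/3 = ((-16*O)*O)/3 = (-16*O**2)/3 = -16*O**2/3)
-2356 + c(-6) = -2356 - 16/3*(-6)**2 = -2356 - 16/3*36 = -2356 - 192 = -2548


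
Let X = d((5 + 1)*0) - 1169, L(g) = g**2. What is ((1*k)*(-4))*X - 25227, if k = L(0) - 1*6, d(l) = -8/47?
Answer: -2504493/47 ≈ -53287.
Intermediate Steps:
d(l) = -8/47 (d(l) = -8*1/47 = -8/47)
k = -6 (k = 0**2 - 1*6 = 0 - 6 = -6)
X = -54951/47 (X = -8/47 - 1169 = -54951/47 ≈ -1169.2)
((1*k)*(-4))*X - 25227 = ((1*(-6))*(-4))*(-54951/47) - 25227 = -6*(-4)*(-54951/47) - 25227 = 24*(-54951/47) - 25227 = -1318824/47 - 25227 = -2504493/47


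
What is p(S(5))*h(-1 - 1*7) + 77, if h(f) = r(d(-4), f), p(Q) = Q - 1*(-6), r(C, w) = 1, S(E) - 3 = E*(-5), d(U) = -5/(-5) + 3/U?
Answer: 61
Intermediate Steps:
d(U) = 1 + 3/U (d(U) = -5*(-⅕) + 3/U = 1 + 3/U)
S(E) = 3 - 5*E (S(E) = 3 + E*(-5) = 3 - 5*E)
p(Q) = 6 + Q (p(Q) = Q + 6 = 6 + Q)
h(f) = 1
p(S(5))*h(-1 - 1*7) + 77 = (6 + (3 - 5*5))*1 + 77 = (6 + (3 - 25))*1 + 77 = (6 - 22)*1 + 77 = -16*1 + 77 = -16 + 77 = 61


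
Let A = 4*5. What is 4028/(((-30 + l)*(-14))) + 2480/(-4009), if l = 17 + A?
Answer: -8195646/196441 ≈ -41.721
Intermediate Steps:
A = 20
l = 37 (l = 17 + 20 = 37)
4028/(((-30 + l)*(-14))) + 2480/(-4009) = 4028/(((-30 + 37)*(-14))) + 2480/(-4009) = 4028/((7*(-14))) + 2480*(-1/4009) = 4028/(-98) - 2480/4009 = 4028*(-1/98) - 2480/4009 = -2014/49 - 2480/4009 = -8195646/196441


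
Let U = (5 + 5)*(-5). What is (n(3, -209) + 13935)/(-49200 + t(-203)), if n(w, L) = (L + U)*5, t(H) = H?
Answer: -12640/49403 ≈ -0.25586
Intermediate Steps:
U = -50 (U = 10*(-5) = -50)
n(w, L) = -250 + 5*L (n(w, L) = (L - 50)*5 = (-50 + L)*5 = -250 + 5*L)
(n(3, -209) + 13935)/(-49200 + t(-203)) = ((-250 + 5*(-209)) + 13935)/(-49200 - 203) = ((-250 - 1045) + 13935)/(-49403) = (-1295 + 13935)*(-1/49403) = 12640*(-1/49403) = -12640/49403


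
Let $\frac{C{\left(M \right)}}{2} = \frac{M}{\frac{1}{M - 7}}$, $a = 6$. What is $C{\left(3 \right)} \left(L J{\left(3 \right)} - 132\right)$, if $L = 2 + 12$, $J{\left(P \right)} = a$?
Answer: $1152$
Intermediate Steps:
$J{\left(P \right)} = 6$
$L = 14$
$C{\left(M \right)} = 2 M \left(-7 + M\right)$ ($C{\left(M \right)} = 2 \frac{M}{\frac{1}{M - 7}} = 2 \frac{M}{\frac{1}{-7 + M}} = 2 M \left(-7 + M\right)$)
$C{\left(3 \right)} \left(L J{\left(3 \right)} - 132\right) = 2 \cdot 3 \left(-7 + 3\right) \left(14 \cdot 6 - 132\right) = 2 \cdot 3 \left(-4\right) \left(84 - 132\right) = \left(-24\right) \left(-48\right) = 1152$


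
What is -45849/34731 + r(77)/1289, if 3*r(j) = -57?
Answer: -1171750/877809 ≈ -1.3349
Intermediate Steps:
r(j) = -19 (r(j) = (⅓)*(-57) = -19)
-45849/34731 + r(77)/1289 = -45849/34731 - 19/1289 = -45849*1/34731 - 19*1/1289 = -899/681 - 19/1289 = -1171750/877809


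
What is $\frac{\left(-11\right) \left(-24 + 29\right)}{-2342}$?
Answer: $\frac{55}{2342} \approx 0.023484$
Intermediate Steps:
$\frac{\left(-11\right) \left(-24 + 29\right)}{-2342} = \left(-11\right) 5 \left(- \frac{1}{2342}\right) = \left(-55\right) \left(- \frac{1}{2342}\right) = \frac{55}{2342}$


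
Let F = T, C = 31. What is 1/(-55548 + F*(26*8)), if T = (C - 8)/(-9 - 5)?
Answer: -7/391228 ≈ -1.7892e-5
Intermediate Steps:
T = -23/14 (T = (31 - 8)/(-9 - 5) = 23/(-14) = 23*(-1/14) = -23/14 ≈ -1.6429)
F = -23/14 ≈ -1.6429
1/(-55548 + F*(26*8)) = 1/(-55548 - 299*8/7) = 1/(-55548 - 23/14*208) = 1/(-55548 - 2392/7) = 1/(-391228/7) = -7/391228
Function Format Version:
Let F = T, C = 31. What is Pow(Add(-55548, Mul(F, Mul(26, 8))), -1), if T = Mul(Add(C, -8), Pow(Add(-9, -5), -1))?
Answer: Rational(-7, 391228) ≈ -1.7892e-5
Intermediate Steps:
T = Rational(-23, 14) (T = Mul(Add(31, -8), Pow(Add(-9, -5), -1)) = Mul(23, Pow(-14, -1)) = Mul(23, Rational(-1, 14)) = Rational(-23, 14) ≈ -1.6429)
F = Rational(-23, 14) ≈ -1.6429
Pow(Add(-55548, Mul(F, Mul(26, 8))), -1) = Pow(Add(-55548, Mul(Rational(-23, 14), Mul(26, 8))), -1) = Pow(Add(-55548, Mul(Rational(-23, 14), 208)), -1) = Pow(Add(-55548, Rational(-2392, 7)), -1) = Pow(Rational(-391228, 7), -1) = Rational(-7, 391228)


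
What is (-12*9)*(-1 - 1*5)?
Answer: 648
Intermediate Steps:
(-12*9)*(-1 - 1*5) = -108*(-1 - 5) = -108*(-6) = 648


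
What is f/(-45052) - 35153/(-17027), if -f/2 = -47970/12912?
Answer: 1703939009791/825400034704 ≈ 2.0644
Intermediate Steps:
f = 7995/1076 (f = -(-95940)/12912 = -2*(-7995/2152) = 7995/1076 ≈ 7.4303)
f/(-45052) - 35153/(-17027) = (7995/1076)/(-45052) - 35153/(-17027) = (7995/1076)*(-1/45052) - 35153*(-1/17027) = -7995/48475952 + 35153/17027 = 1703939009791/825400034704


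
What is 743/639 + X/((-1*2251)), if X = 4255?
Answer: -1046452/1438389 ≈ -0.72752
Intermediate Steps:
743/639 + X/((-1*2251)) = 743/639 + 4255/((-1*2251)) = 743*(1/639) + 4255/(-2251) = 743/639 + 4255*(-1/2251) = 743/639 - 4255/2251 = -1046452/1438389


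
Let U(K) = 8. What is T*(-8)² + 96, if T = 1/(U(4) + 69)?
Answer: 7456/77 ≈ 96.831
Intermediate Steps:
T = 1/77 (T = 1/(8 + 69) = 1/77 ≈ 0.012987)
T*(-8)² + 96 = (1/77)*(-8)² + 96 = (1/77)*64 + 96 = 64/77 + 96 = 7456/77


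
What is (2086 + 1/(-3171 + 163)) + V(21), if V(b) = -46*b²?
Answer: -54745601/3008 ≈ -18200.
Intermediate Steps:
(2086 + 1/(-3171 + 163)) + V(21) = (2086 + 1/(-3171 + 163)) - 46*21² = (2086 + 1/(-3008)) - 46*441 = (2086 - 1/3008) - 20286 = 6274687/3008 - 20286 = -54745601/3008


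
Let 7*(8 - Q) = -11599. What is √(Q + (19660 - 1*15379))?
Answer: √5946 ≈ 77.110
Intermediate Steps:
Q = 1665 (Q = 8 - ⅐*(-11599) = 8 + 1657 = 1665)
√(Q + (19660 - 1*15379)) = √(1665 + (19660 - 1*15379)) = √(1665 + (19660 - 15379)) = √(1665 + 4281) = √5946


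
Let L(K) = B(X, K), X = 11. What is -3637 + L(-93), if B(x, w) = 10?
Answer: -3627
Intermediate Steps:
L(K) = 10
-3637 + L(-93) = -3637 + 10 = -3627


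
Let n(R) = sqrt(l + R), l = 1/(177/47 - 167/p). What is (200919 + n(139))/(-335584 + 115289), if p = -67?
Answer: -200919/220295 - 3*sqrt(1501399783)/2170786930 ≈ -0.91210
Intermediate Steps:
l = 3149/19708 (l = 1/(177/47 - 167/(-67)) = 1/(177*(1/47) - 167*(-1/67)) = 1/(177/47 + 167/67) = 1/(19708/3149) = 3149/19708 ≈ 0.15978)
n(R) = sqrt(3149/19708 + R)
(200919 + n(139))/(-335584 + 115289) = (200919 + sqrt(15515123 + 97101316*139)/9854)/(-335584 + 115289) = (200919 + sqrt(15515123 + 13497082924)/9854)/(-220295) = (200919 + sqrt(13512598047)/9854)*(-1/220295) = (200919 + (3*sqrt(1501399783))/9854)*(-1/220295) = (200919 + 3*sqrt(1501399783)/9854)*(-1/220295) = -200919/220295 - 3*sqrt(1501399783)/2170786930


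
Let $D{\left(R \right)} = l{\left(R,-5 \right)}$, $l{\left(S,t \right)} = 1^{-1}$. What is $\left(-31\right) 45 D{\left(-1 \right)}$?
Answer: $-1395$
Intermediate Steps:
$l{\left(S,t \right)} = 1$
$D{\left(R \right)} = 1$
$\left(-31\right) 45 D{\left(-1 \right)} = \left(-31\right) 45 \cdot 1 = \left(-1395\right) 1 = -1395$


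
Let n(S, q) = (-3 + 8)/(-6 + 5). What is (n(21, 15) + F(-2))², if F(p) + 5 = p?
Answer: 144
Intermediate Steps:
F(p) = -5 + p
n(S, q) = -5 (n(S, q) = 5/(-1) = 5*(-1) = -5)
(n(21, 15) + F(-2))² = (-5 + (-5 - 2))² = (-5 - 7)² = (-12)² = 144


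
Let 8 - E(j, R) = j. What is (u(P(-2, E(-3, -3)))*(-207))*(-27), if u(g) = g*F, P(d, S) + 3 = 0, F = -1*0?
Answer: 0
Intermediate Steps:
E(j, R) = 8 - j
F = 0
P(d, S) = -3 (P(d, S) = -3 + 0 = -3)
u(g) = 0 (u(g) = g*0 = 0)
(u(P(-2, E(-3, -3)))*(-207))*(-27) = (0*(-207))*(-27) = 0*(-27) = 0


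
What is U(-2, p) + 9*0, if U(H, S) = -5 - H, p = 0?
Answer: -3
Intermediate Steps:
U(-2, p) + 9*0 = (-5 - 1*(-2)) + 9*0 = (-5 + 2) + 0 = -3 + 0 = -3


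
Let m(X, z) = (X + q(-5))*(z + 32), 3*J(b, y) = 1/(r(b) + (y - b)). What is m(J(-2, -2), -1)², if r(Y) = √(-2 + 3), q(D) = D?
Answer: 188356/9 ≈ 20928.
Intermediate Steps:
r(Y) = 1 (r(Y) = √1 = 1)
J(b, y) = 1/(3*(1 + y - b)) (J(b, y) = 1/(3*(1 + (y - b))) = 1/(3*(1 + y - b)))
m(X, z) = (-5 + X)*(32 + z) (m(X, z) = (X - 5)*(z + 32) = (-5 + X)*(32 + z))
m(J(-2, -2), -1)² = (-160 - 5*(-1) + 32*(1/(3*(1 - 2 - 1*(-2)))) + (1/(3*(1 - 2 - 1*(-2))))*(-1))² = (-160 + 5 + 32*(1/(3*(1 - 2 + 2))) + (1/(3*(1 - 2 + 2)))*(-1))² = (-160 + 5 + 32*((⅓)/1) + ((⅓)/1)*(-1))² = (-160 + 5 + 32*((⅓)*1) + ((⅓)*1)*(-1))² = (-160 + 5 + 32*(⅓) + (⅓)*(-1))² = (-160 + 5 + 32/3 - ⅓)² = (-434/3)² = 188356/9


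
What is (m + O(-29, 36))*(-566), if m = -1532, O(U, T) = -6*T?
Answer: 989368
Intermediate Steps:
(m + O(-29, 36))*(-566) = (-1532 - 6*36)*(-566) = (-1532 - 216)*(-566) = -1748*(-566) = 989368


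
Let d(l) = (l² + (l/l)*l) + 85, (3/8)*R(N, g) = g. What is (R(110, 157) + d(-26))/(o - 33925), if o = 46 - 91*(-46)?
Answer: -3461/89079 ≈ -0.038853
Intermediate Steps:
R(N, g) = 8*g/3
o = 4232 (o = 46 + 4186 = 4232)
d(l) = 85 + l + l² (d(l) = (l² + 1*l) + 85 = (l² + l) + 85 = (l + l²) + 85 = 85 + l + l²)
(R(110, 157) + d(-26))/(o - 33925) = ((8/3)*157 + (85 - 26 + (-26)²))/(4232 - 33925) = (1256/3 + (85 - 26 + 676))/(-29693) = (1256/3 + 735)*(-1/29693) = (3461/3)*(-1/29693) = -3461/89079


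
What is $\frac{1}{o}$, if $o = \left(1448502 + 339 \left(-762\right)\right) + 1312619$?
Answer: $\frac{1}{2502803} \approx 3.9955 \cdot 10^{-7}$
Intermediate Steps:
$o = 2502803$ ($o = \left(1448502 - 258318\right) + 1312619 = 1190184 + 1312619 = 2502803$)
$\frac{1}{o} = \frac{1}{2502803}$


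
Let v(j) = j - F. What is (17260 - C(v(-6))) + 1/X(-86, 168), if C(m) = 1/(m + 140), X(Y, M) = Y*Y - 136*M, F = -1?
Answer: 36004689613/2086020 ≈ 17260.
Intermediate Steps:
v(j) = 1 + j (v(j) = j - 1*(-1) = j + 1 = 1 + j)
X(Y, M) = Y**2 - 136*M
C(m) = 1/(140 + m)
(17260 - C(v(-6))) + 1/X(-86, 168) = (17260 - 1/(140 + (1 - 6))) + 1/((-86)**2 - 136*168) = (17260 - 1/(140 - 5)) + 1/(7396 - 22848) = (17260 - 1/135) + 1/(-15452) = (17260 - 1*1/135) - 1/15452 = (17260 - 1/135) - 1/15452 = 2330099/135 - 1/15452 = 36004689613/2086020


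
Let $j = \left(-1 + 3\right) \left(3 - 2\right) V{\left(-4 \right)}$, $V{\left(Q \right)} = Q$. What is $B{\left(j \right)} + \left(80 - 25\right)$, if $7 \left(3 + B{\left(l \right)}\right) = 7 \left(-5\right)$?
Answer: $47$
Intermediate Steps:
$j = -8$ ($j = \left(-1 + 3\right) \left(3 - 2\right) \left(-4\right) = 2 \cdot 1 \left(-4\right) = 2 \left(-4\right) = -8$)
$B{\left(l \right)} = -8$ ($B{\left(l \right)} = -3 + \frac{7 \left(-5\right)}{7} = -3 + \frac{1}{7} \left(-35\right) = -3 - 5 = -8$)
$B{\left(j \right)} + \left(80 - 25\right) = -8 + \left(80 - 25\right) = -8 + 55 = 47$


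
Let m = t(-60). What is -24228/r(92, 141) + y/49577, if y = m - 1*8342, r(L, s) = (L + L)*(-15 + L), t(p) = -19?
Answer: -29991141/15963794 ≈ -1.8787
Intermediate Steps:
m = -19
r(L, s) = 2*L*(-15 + L) (r(L, s) = (2*L)*(-15 + L) = 2*L*(-15 + L))
y = -8361 (y = -19 - 1*8342 = -19 - 8342 = -8361)
-24228/r(92, 141) + y/49577 = -24228*1/(184*(-15 + 92)) - 8361/49577 = -24228/(2*92*77) - 8361*1/49577 = -24228/14168 - 8361/49577 = -24228*1/14168 - 8361/49577 = -6057/3542 - 8361/49577 = -29991141/15963794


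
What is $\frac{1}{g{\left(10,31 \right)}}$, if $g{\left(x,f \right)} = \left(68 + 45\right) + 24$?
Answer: $\frac{1}{137} \approx 0.0072993$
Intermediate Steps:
$g{\left(x,f \right)} = 137$ ($g{\left(x,f \right)} = 113 + 24 = 137$)
$\frac{1}{g{\left(10,31 \right)}} = \frac{1}{137}$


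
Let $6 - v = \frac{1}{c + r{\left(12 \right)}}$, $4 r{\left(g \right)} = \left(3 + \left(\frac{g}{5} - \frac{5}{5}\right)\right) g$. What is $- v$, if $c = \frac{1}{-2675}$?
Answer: $- \frac{209179}{35309} \approx -5.9242$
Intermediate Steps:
$r{\left(g \right)} = \frac{g \left(2 + \frac{g}{5}\right)}{4}$ ($r{\left(g \right)} = \frac{\left(3 + \left(\frac{g}{5} - \frac{5}{5}\right)\right) g}{4} = \frac{\left(3 + \left(g \frac{1}{5} - 1\right)\right) g}{4} = \frac{\left(3 + \left(\frac{g}{5} - 1\right)\right) g}{4} = \frac{\left(3 + \left(-1 + \frac{g}{5}\right)\right) g}{4} = \frac{\left(2 + \frac{g}{5}\right) g}{4} = \frac{g \left(2 + \frac{g}{5}\right)}{4}$)
$c = - \frac{1}{2675} \approx -0.00037383$
$v = \frac{209179}{35309}$ ($v = 6 - \frac{1}{- \frac{1}{2675} + \frac{1}{20} \cdot 12 \left(10 + 12\right)} = 6 - \frac{1}{- \frac{1}{2675} + \frac{1}{20} \cdot 12 \cdot 22} = 6 - \frac{1}{- \frac{1}{2675} + \frac{66}{5}} = 6 - \frac{1}{\frac{35309}{2675}} = 6 - \frac{2675}{35309} = \frac{209179}{35309} \approx 5.9242$)
$- v = \left(-1\right) \frac{209179}{35309} = - \frac{209179}{35309}$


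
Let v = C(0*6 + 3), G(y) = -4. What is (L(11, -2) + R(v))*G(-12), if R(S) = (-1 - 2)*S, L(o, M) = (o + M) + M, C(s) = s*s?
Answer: 80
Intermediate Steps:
C(s) = s²
L(o, M) = o + 2*M (L(o, M) = (M + o) + M = o + 2*M)
v = 9 (v = (0*6 + 3)² = (0 + 3)² = 3² = 9)
R(S) = -3*S
(L(11, -2) + R(v))*G(-12) = ((11 + 2*(-2)) - 3*9)*(-4) = ((11 - 4) - 27)*(-4) = (7 - 27)*(-4) = -20*(-4) = 80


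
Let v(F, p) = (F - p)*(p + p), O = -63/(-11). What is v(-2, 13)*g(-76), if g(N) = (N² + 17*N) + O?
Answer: -19260930/11 ≈ -1.7510e+6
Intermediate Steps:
O = 63/11 (O = -63*(-1/11) = 63/11 ≈ 5.7273)
v(F, p) = 2*p*(F - p) (v(F, p) = (F - p)*(2*p) = 2*p*(F - p))
g(N) = 63/11 + N² + 17*N (g(N) = (N² + 17*N) + 63/11 = 63/11 + N² + 17*N)
v(-2, 13)*g(-76) = (2*13*(-2 - 1*13))*(63/11 + (-76)² + 17*(-76)) = (2*13*(-2 - 13))*(63/11 + 5776 - 1292) = (2*13*(-15))*(49387/11) = -390*49387/11 = -19260930/11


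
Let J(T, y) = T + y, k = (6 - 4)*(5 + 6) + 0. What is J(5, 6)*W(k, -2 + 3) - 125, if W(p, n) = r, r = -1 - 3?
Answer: -169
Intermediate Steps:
r = -4
k = 22 (k = 2*11 + 0 = 22 + 0 = 22)
W(p, n) = -4
J(5, 6)*W(k, -2 + 3) - 125 = (5 + 6)*(-4) - 125 = 11*(-4) - 125 = -44 - 125 = -169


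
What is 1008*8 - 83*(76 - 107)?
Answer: 10637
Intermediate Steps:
1008*8 - 83*(76 - 107) = 8064 - 83*(-31) = 8064 + 2573 = 10637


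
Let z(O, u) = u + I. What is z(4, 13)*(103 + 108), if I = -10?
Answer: 633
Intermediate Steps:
z(O, u) = -10 + u (z(O, u) = u - 10 = -10 + u)
z(4, 13)*(103 + 108) = (-10 + 13)*(103 + 108) = 3*211 = 633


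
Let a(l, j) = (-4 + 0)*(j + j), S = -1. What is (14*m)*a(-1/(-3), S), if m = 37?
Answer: 4144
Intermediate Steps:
a(l, j) = -8*j
(14*m)*a(-1/(-3), S) = (14*37)*(-8*(-1)) = 518*8 = 4144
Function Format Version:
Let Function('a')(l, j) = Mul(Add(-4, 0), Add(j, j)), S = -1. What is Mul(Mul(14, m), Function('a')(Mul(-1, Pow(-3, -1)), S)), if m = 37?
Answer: 4144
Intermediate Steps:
Function('a')(l, j) = Mul(-8, j) (Function('a')(l, j) = Mul(-4, Mul(2, j)) = Mul(-8, j))
Mul(Mul(14, m), Function('a')(Mul(-1, Pow(-3, -1)), S)) = Mul(Mul(14, 37), Mul(-8, -1)) = Mul(518, 8) = 4144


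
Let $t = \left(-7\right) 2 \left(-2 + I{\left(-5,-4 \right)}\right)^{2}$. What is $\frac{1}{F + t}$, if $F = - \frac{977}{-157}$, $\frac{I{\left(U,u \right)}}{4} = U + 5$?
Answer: $- \frac{157}{7815} \approx -0.02009$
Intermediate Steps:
$I{\left(U,u \right)} = 20 + 4 U$ ($I{\left(U,u \right)} = 4 \left(U + 5\right) = 4 \left(5 + U\right) = 20 + 4 U$)
$F = \frac{977}{157}$ ($F = \left(-977\right) \left(- \frac{1}{157}\right) = \frac{977}{157} \approx 6.2229$)
$t = -56$ ($t = \left(-7\right) 2 \left(-2 + \left(20 + 4 \left(-5\right)\right)\right)^{2} = - 14 \left(-2 + \left(20 - 20\right)\right)^{2} = - 14 \left(-2 + 0\right)^{2} = - 14 \left(-2\right)^{2} = \left(-14\right) 4 = -56$)
$\frac{1}{F + t} = \frac{1}{\frac{977}{157} - 56} = \frac{1}{- \frac{7815}{157}} = - \frac{157}{7815}$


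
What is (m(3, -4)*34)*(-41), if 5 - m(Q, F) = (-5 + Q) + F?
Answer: -15334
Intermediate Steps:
m(Q, F) = 10 - F - Q (m(Q, F) = 5 - ((-5 + Q) + F) = 5 - (-5 + F + Q) = 5 + (5 - F - Q) = 10 - F - Q)
(m(3, -4)*34)*(-41) = ((10 - 1*(-4) - 1*3)*34)*(-41) = ((10 + 4 - 3)*34)*(-41) = (11*34)*(-41) = 374*(-41) = -15334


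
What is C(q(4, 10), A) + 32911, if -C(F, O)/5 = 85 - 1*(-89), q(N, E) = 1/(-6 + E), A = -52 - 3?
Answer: 32041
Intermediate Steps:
A = -55
C(F, O) = -870 (C(F, O) = -5*(85 - 1*(-89)) = -5*(85 + 89) = -5*174 = -870)
C(q(4, 10), A) + 32911 = -870 + 32911 = 32041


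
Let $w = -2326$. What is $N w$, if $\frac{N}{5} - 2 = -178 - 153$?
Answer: $3826270$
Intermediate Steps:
$N = -1645$ ($N = 10 + 5 \left(-178 - 153\right) = 10 + 5 \left(-331\right) = 10 - 1655 = -1645$)
$N w = \left(-1645\right) \left(-2326\right) = 3826270$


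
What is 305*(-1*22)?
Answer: -6710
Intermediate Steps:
305*(-1*22) = 305*(-22) = -6710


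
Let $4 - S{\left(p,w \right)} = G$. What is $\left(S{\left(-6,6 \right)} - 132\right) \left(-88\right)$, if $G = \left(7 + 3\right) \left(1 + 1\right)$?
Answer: $13024$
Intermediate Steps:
$G = 20$ ($G = 10 \cdot 2 = 20$)
$S{\left(p,w \right)} = -16$ ($S{\left(p,w \right)} = 4 - 20 = -16$)
$\left(S{\left(-6,6 \right)} - 132\right) \left(-88\right) = \left(-16 - 132\right) \left(-88\right) = \left(-148\right) \left(-88\right) = 13024$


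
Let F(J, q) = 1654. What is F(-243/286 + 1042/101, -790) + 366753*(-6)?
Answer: -2198864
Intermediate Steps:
F(-243/286 + 1042/101, -790) + 366753*(-6) = 1654 + 366753*(-6) = 1654 - 2200518 = -2198864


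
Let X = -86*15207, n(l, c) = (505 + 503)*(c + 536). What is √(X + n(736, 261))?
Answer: I*√504426 ≈ 710.23*I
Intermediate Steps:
n(l, c) = 540288 + 1008*c (n(l, c) = 1008*(536 + c) = 540288 + 1008*c)
X = -1307802
√(X + n(736, 261)) = √(-1307802 + (540288 + 1008*261)) = √(-1307802 + (540288 + 263088)) = √(-1307802 + 803376) = √(-504426) = I*√504426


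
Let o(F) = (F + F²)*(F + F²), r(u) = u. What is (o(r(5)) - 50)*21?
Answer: 17850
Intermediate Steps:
o(F) = (F + F²)²
(o(r(5)) - 50)*21 = (5²*(1 + 5)² - 50)*21 = (25*6² - 50)*21 = (25*36 - 50)*21 = (900 - 50)*21 = 850*21 = 17850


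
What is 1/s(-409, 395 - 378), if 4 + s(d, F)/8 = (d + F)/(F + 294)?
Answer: -311/13088 ≈ -0.023762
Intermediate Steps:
s(d, F) = -32 + 8*(F + d)/(294 + F) (s(d, F) = -32 + 8*((d + F)/(F + 294)) = -32 + 8*((F + d)/(294 + F)) = -32 + 8*(F + d)/(294 + F))
1/s(-409, 395 - 378) = 1/(8*(-1176 - 409 - 3*(395 - 378))/(294 + (395 - 378))) = 1/(8*(-1176 - 409 - 3*17)/(294 + 17)) = 1/(8*(-1176 - 409 - 51)/311) = 1/(8*(1/311)*(-1636)) = 1/(-13088/311) = -311/13088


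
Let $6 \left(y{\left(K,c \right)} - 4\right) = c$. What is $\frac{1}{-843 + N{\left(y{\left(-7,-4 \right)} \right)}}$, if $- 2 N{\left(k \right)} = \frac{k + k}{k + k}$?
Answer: $- \frac{2}{1687} \approx -0.0011855$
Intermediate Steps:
$y{\left(K,c \right)} = 4 + \frac{c}{6}$
$N{\left(k \right)} = - \frac{1}{2}$ ($N{\left(k \right)} = - \frac{\left(k + k\right) \frac{1}{k + k}}{2} = - \frac{2 k \frac{1}{2 k}}{2} = \left(- \frac{1}{2}\right) 1 = - \frac{1}{2}$)
$\frac{1}{-843 + N{\left(y{\left(-7,-4 \right)} \right)}} = \frac{1}{-843 - \frac{1}{2}} = \frac{1}{- \frac{1687}{2}} = - \frac{2}{1687}$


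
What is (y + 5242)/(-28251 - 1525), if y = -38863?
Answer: 33621/29776 ≈ 1.1291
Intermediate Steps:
(y + 5242)/(-28251 - 1525) = (-38863 + 5242)/(-28251 - 1525) = -33621/(-29776) = -33621*(-1/29776) = 33621/29776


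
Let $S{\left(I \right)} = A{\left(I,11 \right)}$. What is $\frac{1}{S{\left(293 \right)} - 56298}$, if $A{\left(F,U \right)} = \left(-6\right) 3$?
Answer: $- \frac{1}{56316} \approx -1.7757 \cdot 10^{-5}$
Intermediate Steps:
$A{\left(F,U \right)} = -18$
$S{\left(I \right)} = -18$
$\frac{1}{S{\left(293 \right)} - 56298} = \frac{1}{-18 - 56298} = \frac{1}{-56316} = - \frac{1}{56316}$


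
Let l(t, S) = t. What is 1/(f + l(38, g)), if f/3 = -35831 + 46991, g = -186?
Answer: 1/33518 ≈ 2.9835e-5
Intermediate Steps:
f = 33480 (f = 3*(-35831 + 46991) = 3*11160 = 33480)
1/(f + l(38, g)) = 1/(33480 + 38) = 1/33518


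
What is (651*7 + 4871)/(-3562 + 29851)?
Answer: 9428/26289 ≈ 0.35863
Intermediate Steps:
(651*7 + 4871)/(-3562 + 29851) = (4557 + 4871)/26289 = 9428*(1/26289) = 9428/26289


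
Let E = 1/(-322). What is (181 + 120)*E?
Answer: -43/46 ≈ -0.93478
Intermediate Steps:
E = -1/322 ≈ -0.0031056
(181 + 120)*E = (181 + 120)*(-1/322) = 301*(-1/322) = -43/46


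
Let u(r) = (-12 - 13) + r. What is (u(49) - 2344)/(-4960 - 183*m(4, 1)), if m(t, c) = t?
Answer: 580/1423 ≈ 0.40759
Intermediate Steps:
u(r) = -25 + r
(u(49) - 2344)/(-4960 - 183*m(4, 1)) = ((-25 + 49) - 2344)/(-4960 - 183*4) = (24 - 2344)/(-4960 - 732) = -2320/(-5692) = -2320*(-1/5692) = 580/1423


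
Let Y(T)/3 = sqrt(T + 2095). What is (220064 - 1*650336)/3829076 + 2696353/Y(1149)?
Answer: -107568/957269 + 2696353*sqrt(811)/4866 ≈ 15780.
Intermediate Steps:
Y(T) = 3*sqrt(2095 + T) (Y(T) = 3*sqrt(T + 2095) = 3*sqrt(2095 + T))
(220064 - 1*650336)/3829076 + 2696353/Y(1149) = (220064 - 1*650336)/3829076 + 2696353/((3*sqrt(2095 + 1149))) = (220064 - 650336)*(1/3829076) + 2696353/((3*sqrt(3244))) = -430272*1/3829076 + 2696353/((3*(2*sqrt(811)))) = -107568/957269 + 2696353/((6*sqrt(811))) = -107568/957269 + 2696353*(sqrt(811)/4866) = -107568/957269 + 2696353*sqrt(811)/4866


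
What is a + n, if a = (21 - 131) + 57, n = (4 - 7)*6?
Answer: -71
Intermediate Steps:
n = -18 (n = -3*6 = -18)
a = -53 (a = -110 + 57 = -53)
a + n = -53 - 18 = -71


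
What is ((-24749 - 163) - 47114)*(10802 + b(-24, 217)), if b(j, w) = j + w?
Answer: -791925870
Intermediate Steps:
((-24749 - 163) - 47114)*(10802 + b(-24, 217)) = ((-24749 - 163) - 47114)*(10802 + (-24 + 217)) = (-24912 - 47114)*(10802 + 193) = -72026*10995 = -791925870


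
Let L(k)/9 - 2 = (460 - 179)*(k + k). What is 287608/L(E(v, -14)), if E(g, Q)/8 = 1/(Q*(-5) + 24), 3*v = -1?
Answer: 6758788/10539 ≈ 641.31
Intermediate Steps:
v = -⅓ (v = (⅓)*(-1) = -⅓ ≈ -0.33333)
E(g, Q) = 8/(24 - 5*Q) (E(g, Q) = 8/(Q*(-5) + 24) = 8/(-5*Q + 24) = 8/(24 - 5*Q))
L(k) = 18 + 5058*k (L(k) = 18 + 9*((460 - 179)*(k + k)) = 18 + 9*(281*(2*k)) = 18 + 9*(562*k) = 18 + 5058*k)
287608/L(E(v, -14)) = 287608/(18 + 5058*(-8/(-24 + 5*(-14)))) = 287608/(18 + 5058*(-8/(-24 - 70))) = 287608/(18 + 5058*(-8/(-94))) = 287608/(18 + 5058*(-8*(-1/94))) = 287608/(18 + 5058*(4/47)) = 287608/(18 + 20232/47) = 287608/(21078/47) = 287608*(47/21078) = 6758788/10539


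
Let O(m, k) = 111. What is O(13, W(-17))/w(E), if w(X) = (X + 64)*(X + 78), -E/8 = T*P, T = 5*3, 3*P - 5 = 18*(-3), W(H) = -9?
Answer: 111/4124912 ≈ 2.6910e-5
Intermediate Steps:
P = -49/3 (P = 5/3 + (18*(-3))/3 = 5/3 + (1/3)*(-54) = 5/3 - 18 = -49/3 ≈ -16.333)
T = 15
E = 1960 (E = -120*(-49)/3 = -8*(-245) = 1960)
w(X) = (64 + X)*(78 + X)
O(13, W(-17))/w(E) = 111/(4992 + 1960**2 + 142*1960) = 111/(4992 + 3841600 + 278320) = 111/4124912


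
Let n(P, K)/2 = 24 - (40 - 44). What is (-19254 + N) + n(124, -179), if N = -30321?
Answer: -49519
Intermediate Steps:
n(P, K) = 56 (n(P, K) = 2*(24 - (40 - 44)) = 2*(24 - 1*(-4)) = 2*(24 + 4) = 2*28 = 56)
(-19254 + N) + n(124, -179) = (-19254 - 30321) + 56 = -49575 + 56 = -49519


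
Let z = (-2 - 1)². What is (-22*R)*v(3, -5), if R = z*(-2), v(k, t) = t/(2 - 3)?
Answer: 1980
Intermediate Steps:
z = 9 (z = (-3)² = 9)
v(k, t) = -t (v(k, t) = t/(-1) = -t)
R = -18 (R = 9*(-2) = -18)
(-22*R)*v(3, -5) = (-22*(-18))*(-1*(-5)) = 396*5 = 1980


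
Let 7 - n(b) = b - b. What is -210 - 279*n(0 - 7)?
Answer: -2163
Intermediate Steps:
n(b) = 7 (n(b) = 7 - (b - b) = 7 - 1*0 = 7 + 0 = 7)
-210 - 279*n(0 - 7) = -210 - 279*7 = -210 - 1953 = -2163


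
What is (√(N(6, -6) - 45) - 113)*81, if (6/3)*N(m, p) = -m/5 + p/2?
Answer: -9153 + 81*I*√4710/10 ≈ -9153.0 + 555.9*I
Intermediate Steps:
N(m, p) = -m/10 + p/4 (N(m, p) = (-m/5 + p/2)/2 = (p/2 - m/5)/2 = -m/10 + p/4)
(√(N(6, -6) - 45) - 113)*81 = (√((-⅒*6 + (¼)*(-6)) - 45) - 113)*81 = (√((-⅗ - 3/2) - 45) - 113)*81 = (√(-21/10 - 45) - 113)*81 = (√(-471/10) - 113)*81 = (I*√4710/10 - 113)*81 = (-113 + I*√4710/10)*81 = -9153 + 81*I*√4710/10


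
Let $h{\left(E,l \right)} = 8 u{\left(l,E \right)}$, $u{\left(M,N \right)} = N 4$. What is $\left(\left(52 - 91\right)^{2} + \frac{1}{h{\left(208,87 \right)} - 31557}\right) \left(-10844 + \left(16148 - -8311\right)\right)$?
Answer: $\frac{515660228300}{24901} \approx 2.0708 \cdot 10^{7}$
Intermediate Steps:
$u{\left(M,N \right)} = 4 N$
$h{\left(E,l \right)} = 32 E$ ($h{\left(E,l \right)} = 8 \cdot 4 E = 32 E$)
$\left(\left(52 - 91\right)^{2} + \frac{1}{h{\left(208,87 \right)} - 31557}\right) \left(-10844 + \left(16148 - -8311\right)\right) = \left(\left(52 - 91\right)^{2} + \frac{1}{32 \cdot 208 - 31557}\right) \left(-10844 + \left(16148 - -8311\right)\right) = \left(\left(-39\right)^{2} + \frac{1}{6656 - 31557}\right) \left(-10844 + \left(16148 + 8311\right)\right) = \left(1521 + \frac{1}{-24901}\right) \left(-10844 + 24459\right) = \left(1521 - \frac{1}{24901}\right) 13615 = \frac{37874420}{24901} \cdot 13615 = \frac{515660228300}{24901}$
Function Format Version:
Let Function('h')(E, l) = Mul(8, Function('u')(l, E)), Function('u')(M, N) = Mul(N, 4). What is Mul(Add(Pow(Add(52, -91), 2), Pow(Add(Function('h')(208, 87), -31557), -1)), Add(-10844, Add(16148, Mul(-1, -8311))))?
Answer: Rational(515660228300, 24901) ≈ 2.0708e+7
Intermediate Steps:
Function('u')(M, N) = Mul(4, N)
Function('h')(E, l) = Mul(32, E) (Function('h')(E, l) = Mul(8, Mul(4, E)) = Mul(32, E))
Mul(Add(Pow(Add(52, -91), 2), Pow(Add(Function('h')(208, 87), -31557), -1)), Add(-10844, Add(16148, Mul(-1, -8311)))) = Mul(Add(Pow(Add(52, -91), 2), Pow(Add(Mul(32, 208), -31557), -1)), Add(-10844, Add(16148, Mul(-1, -8311)))) = Mul(Add(Pow(-39, 2), Pow(Add(6656, -31557), -1)), Add(-10844, Add(16148, 8311))) = Mul(Add(1521, Pow(-24901, -1)), Add(-10844, 24459)) = Mul(Add(1521, Rational(-1, 24901)), 13615) = Mul(Rational(37874420, 24901), 13615) = Rational(515660228300, 24901)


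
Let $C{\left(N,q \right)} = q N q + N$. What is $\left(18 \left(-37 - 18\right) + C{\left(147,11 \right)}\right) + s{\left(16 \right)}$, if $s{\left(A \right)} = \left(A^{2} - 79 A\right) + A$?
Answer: $15952$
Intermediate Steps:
$s{\left(A \right)} = A^{2} - 78 A$
$C{\left(N,q \right)} = N + N q^{2}$ ($C{\left(N,q \right)} = N q q + N = N q^{2} + N = N + N q^{2}$)
$\left(18 \left(-37 - 18\right) + C{\left(147,11 \right)}\right) + s{\left(16 \right)} = \left(18 \left(-37 - 18\right) + 147 \left(1 + 11^{2}\right)\right) + 16 \left(-78 + 16\right) = \left(18 \left(-55\right) + 147 \left(1 + 121\right)\right) + 16 \left(-62\right) = \left(-990 + 147 \cdot 122\right) - 992 = \left(-990 + 17934\right) - 992 = 16944 - 992 = 15952$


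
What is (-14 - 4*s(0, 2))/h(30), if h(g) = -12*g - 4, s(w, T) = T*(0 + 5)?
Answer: 27/182 ≈ 0.14835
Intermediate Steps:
s(w, T) = 5*T (s(w, T) = T*5 = 5*T)
h(g) = -4 - 12*g
(-14 - 4*s(0, 2))/h(30) = (-14 - 20*2)/(-4 - 12*30) = (-14 - 4*10)/(-4 - 360) = (-14 - 40)/(-364) = -54*(-1/364) = 27/182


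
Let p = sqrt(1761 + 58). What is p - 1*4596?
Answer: -4596 + sqrt(1819) ≈ -4553.4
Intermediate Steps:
p = sqrt(1819) ≈ 42.650
p - 1*4596 = sqrt(1819) - 1*4596 = sqrt(1819) - 4596 = -4596 + sqrt(1819)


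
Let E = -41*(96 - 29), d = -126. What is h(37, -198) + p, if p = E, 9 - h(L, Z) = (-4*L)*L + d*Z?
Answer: -22210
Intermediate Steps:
h(L, Z) = 9 + 4*L² + 126*Z (h(L, Z) = 9 - ((-4*L)*L - 126*Z) = 9 - (-4*L² - 126*Z) = 9 - (-126*Z - 4*L²) = 9 + (4*L² + 126*Z) = 9 + 4*L² + 126*Z)
E = -2747 (E = -41*67 = -2747)
p = -2747
h(37, -198) + p = (9 + 4*37² + 126*(-198)) - 2747 = (9 + 4*1369 - 24948) - 2747 = (9 + 5476 - 24948) - 2747 = -19463 - 2747 = -22210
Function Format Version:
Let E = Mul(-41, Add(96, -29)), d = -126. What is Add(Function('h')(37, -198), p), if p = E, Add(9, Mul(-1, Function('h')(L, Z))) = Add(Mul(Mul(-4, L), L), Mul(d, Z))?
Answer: -22210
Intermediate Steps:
Function('h')(L, Z) = Add(9, Mul(4, Pow(L, 2)), Mul(126, Z)) (Function('h')(L, Z) = Add(9, Mul(-1, Add(Mul(Mul(-4, L), L), Mul(-126, Z)))) = Add(9, Mul(-1, Add(Mul(-4, Pow(L, 2)), Mul(-126, Z)))) = Add(9, Mul(-1, Add(Mul(-126, Z), Mul(-4, Pow(L, 2))))) = Add(9, Add(Mul(4, Pow(L, 2)), Mul(126, Z))) = Add(9, Mul(4, Pow(L, 2)), Mul(126, Z)))
E = -2747 (E = Mul(-41, 67) = -2747)
p = -2747
Add(Function('h')(37, -198), p) = Add(Add(9, Mul(4, Pow(37, 2)), Mul(126, -198)), -2747) = Add(Add(9, Mul(4, 1369), -24948), -2747) = Add(Add(9, 5476, -24948), -2747) = Add(-19463, -2747) = -22210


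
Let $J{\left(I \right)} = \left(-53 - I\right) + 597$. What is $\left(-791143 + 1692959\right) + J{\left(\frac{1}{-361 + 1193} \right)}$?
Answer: $\frac{750763519}{832} \approx 9.0236 \cdot 10^{5}$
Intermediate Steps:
$J{\left(I \right)} = 544 - I$
$\left(-791143 + 1692959\right) + J{\left(\frac{1}{-361 + 1193} \right)} = \left(-791143 + 1692959\right) + \left(544 - \frac{1}{-361 + 1193}\right) = 901816 + \left(544 - \frac{1}{832}\right) = 901816 + \frac{452607}{832} = \frac{750763519}{832}$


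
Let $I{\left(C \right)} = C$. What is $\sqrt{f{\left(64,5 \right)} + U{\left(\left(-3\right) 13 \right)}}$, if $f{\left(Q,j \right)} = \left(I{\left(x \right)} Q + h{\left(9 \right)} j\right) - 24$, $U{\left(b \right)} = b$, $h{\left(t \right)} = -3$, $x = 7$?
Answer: $\sqrt{370} \approx 19.235$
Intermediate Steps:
$f{\left(Q,j \right)} = -24 - 3 j + 7 Q$ ($f{\left(Q,j \right)} = \left(7 Q - 3 j\right) - 24 = \left(- 3 j + 7 Q\right) - 24 = -24 - 3 j + 7 Q$)
$\sqrt{f{\left(64,5 \right)} + U{\left(\left(-3\right) 13 \right)}} = \sqrt{\left(-24 - 15 + 7 \cdot 64\right) - 39} = \sqrt{\left(-24 - 15 + 448\right) - 39} = \sqrt{409 - 39} = \sqrt{370}$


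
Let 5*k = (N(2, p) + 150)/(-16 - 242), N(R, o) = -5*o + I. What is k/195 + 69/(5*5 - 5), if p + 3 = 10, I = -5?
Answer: 69419/20124 ≈ 3.4496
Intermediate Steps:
p = 7 (p = -3 + 10 = 7)
N(R, o) = -5 - 5*o (N(R, o) = -5*o - 5 = -5 - 5*o)
k = -11/129 (k = (((-5 - 5*7) + 150)/(-16 - 242))/5 = (((-5 - 35) + 150)/(-258))/5 = ((-40 + 150)*(-1/258))/5 = (110*(-1/258))/5 = (⅕)*(-55/129) = -11/129 ≈ -0.085271)
k/195 + 69/(5*5 - 5) = -11/129/195 + 69/(5*5 - 5) = -11/129*1/195 + 69/(25 - 5) = -11/25155 + 69/20 = 69419/20124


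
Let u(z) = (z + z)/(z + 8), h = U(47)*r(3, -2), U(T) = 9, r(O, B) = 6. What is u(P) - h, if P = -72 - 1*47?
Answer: -5756/111 ≈ -51.856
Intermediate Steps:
h = 54 (h = 9*6 = 54)
P = -119 (P = -72 - 47 = -119)
u(z) = 2*z/(8 + z) (u(z) = (2*z)/(8 + z) = 2*z/(8 + z))
u(P) - h = 2*(-119)/(8 - 119) - 1*54 = 2*(-119)/(-111) - 54 = 2*(-119)*(-1/111) - 54 = 238/111 - 54 = -5756/111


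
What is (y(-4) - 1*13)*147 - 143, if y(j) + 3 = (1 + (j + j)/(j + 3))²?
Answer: 9412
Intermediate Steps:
y(j) = -3 + (1 + 2*j/(3 + j))² (y(j) = -3 + (1 + (j + j)/(j + 3))² = -3 + (1 + (2*j)/(3 + j))² = -3 + (1 + 2*j/(3 + j))²)
(y(-4) - 1*13)*147 - 143 = (6*(-3 + (-4)²)/(9 + (-4)² + 6*(-4)) - 1*13)*147 - 143 = (6*(-3 + 16)/(9 + 16 - 24) - 13)*147 - 143 = (6*13/1 - 13)*147 - 143 = (6*1*13 - 13)*147 - 143 = (78 - 13)*147 - 143 = 65*147 - 143 = 9555 - 143 = 9412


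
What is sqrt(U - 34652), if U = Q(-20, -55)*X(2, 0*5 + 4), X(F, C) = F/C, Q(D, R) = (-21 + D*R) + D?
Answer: I*sqrt(136490)/2 ≈ 184.72*I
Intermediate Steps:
Q(D, R) = -21 + D + D*R
U = 1059/2 (U = (-21 - 20 - 20*(-55))*(2/(0*5 + 4)) = (-21 - 20 + 1100)*(2/(0 + 4)) = 1059*(2/4) = 1059*(2*(1/4)) = 1059*(1/2) = 1059/2 ≈ 529.50)
sqrt(U - 34652) = sqrt(1059/2 - 34652) = sqrt(-68245/2) = I*sqrt(136490)/2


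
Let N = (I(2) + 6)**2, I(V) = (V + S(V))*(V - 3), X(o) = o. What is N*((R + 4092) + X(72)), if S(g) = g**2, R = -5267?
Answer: 0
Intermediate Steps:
I(V) = (-3 + V)*(V + V**2) (I(V) = (V + V**2)*(V - 3) = (V + V**2)*(-3 + V) = (-3 + V)*(V + V**2))
N = 0 (N = (2*(-3 + 2**2 - 2*2) + 6)**2 = (2*(-3 + 4 - 4) + 6)**2 = (2*(-3) + 6)**2 = (-6 + 6)**2 = 0**2 = 0)
N*((R + 4092) + X(72)) = 0*((-5267 + 4092) + 72) = 0*(-1175 + 72) = 0*(-1103) = 0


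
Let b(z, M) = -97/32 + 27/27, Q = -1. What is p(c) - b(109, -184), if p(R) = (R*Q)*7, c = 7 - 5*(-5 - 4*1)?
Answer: -11583/32 ≈ -361.97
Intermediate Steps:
c = 52 (c = 7 - 5*(-5 - 4) = 7 - 5*(-9) = 7 + 45 = 52)
b(z, M) = -65/32 (b(z, M) = -97*1/32 + 27*(1/27) = -97/32 + 1 = -65/32)
p(R) = -7*R (p(R) = (R*(-1))*7 = -R*7 = -7*R)
p(c) - b(109, -184) = -7*52 - 1*(-65/32) = -364 + 65/32 = -11583/32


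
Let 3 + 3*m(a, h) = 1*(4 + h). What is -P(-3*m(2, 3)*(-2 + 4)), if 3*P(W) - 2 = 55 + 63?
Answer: -40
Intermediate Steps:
m(a, h) = ⅓ + h/3 (m(a, h) = -1 + (1*(4 + h))/3 = -1 + (4 + h)/3 = -1 + (4/3 + h/3) = ⅓ + h/3)
P(W) = 40 (P(W) = ⅔ + (55 + 63)/3 = ⅔ + (⅓)*118 = ⅔ + 118/3 = 40)
-P(-3*m(2, 3)*(-2 + 4)) = -1*40 = -40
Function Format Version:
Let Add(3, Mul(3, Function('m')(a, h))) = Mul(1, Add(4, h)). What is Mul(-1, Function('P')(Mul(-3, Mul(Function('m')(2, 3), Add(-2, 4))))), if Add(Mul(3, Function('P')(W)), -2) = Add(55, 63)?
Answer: -40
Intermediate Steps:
Function('m')(a, h) = Add(Rational(1, 3), Mul(Rational(1, 3), h)) (Function('m')(a, h) = Add(-1, Mul(Rational(1, 3), Mul(1, Add(4, h)))) = Add(-1, Mul(Rational(1, 3), Add(4, h))) = Add(-1, Add(Rational(4, 3), Mul(Rational(1, 3), h))) = Add(Rational(1, 3), Mul(Rational(1, 3), h)))
Function('P')(W) = 40 (Function('P')(W) = Add(Rational(2, 3), Mul(Rational(1, 3), Add(55, 63))) = Add(Rational(2, 3), Mul(Rational(1, 3), 118)) = Add(Rational(2, 3), Rational(118, 3)) = 40)
Mul(-1, Function('P')(Mul(-3, Mul(Function('m')(2, 3), Add(-2, 4))))) = Mul(-1, 40) = -40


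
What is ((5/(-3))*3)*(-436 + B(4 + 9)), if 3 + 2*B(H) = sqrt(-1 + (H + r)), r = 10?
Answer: 4375/2 - 5*sqrt(22)/2 ≈ 2175.8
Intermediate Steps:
B(H) = -3/2 + sqrt(9 + H)/2 (B(H) = -3/2 + sqrt(-1 + (H + 10))/2 = -3/2 + sqrt(-1 + (10 + H))/2 = -3/2 + sqrt(9 + H)/2)
((5/(-3))*3)*(-436 + B(4 + 9)) = ((5/(-3))*3)*(-436 + (-3/2 + sqrt(9 + (4 + 9))/2)) = ((5*(-1/3))*3)*(-436 + (-3/2 + sqrt(9 + 13)/2)) = (-5/3*3)*(-436 + (-3/2 + sqrt(22)/2)) = -5*(-875/2 + sqrt(22)/2) = 4375/2 - 5*sqrt(22)/2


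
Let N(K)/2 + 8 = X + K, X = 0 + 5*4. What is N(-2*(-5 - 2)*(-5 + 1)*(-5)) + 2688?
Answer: 3272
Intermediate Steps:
X = 20 (X = 0 + 20 = 20)
N(K) = 24 + 2*K (N(K) = -16 + 2*(20 + K) = -16 + (40 + 2*K) = 24 + 2*K)
N(-2*(-5 - 2)*(-5 + 1)*(-5)) + 2688 = (24 + 2*(-2*(-5 - 2)*(-5 + 1)*(-5))) + 2688 = (24 + 2*(-(-14)*(-4)*(-5))) + 2688 = (24 + 2*(-2*28*(-5))) + 2688 = (24 + 2*(-56*(-5))) + 2688 = (24 + 2*280) + 2688 = (24 + 560) + 2688 = 584 + 2688 = 3272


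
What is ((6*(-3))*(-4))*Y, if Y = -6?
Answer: -432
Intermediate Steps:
((6*(-3))*(-4))*Y = ((6*(-3))*(-4))*(-6) = -18*(-4)*(-6) = 72*(-6) = -432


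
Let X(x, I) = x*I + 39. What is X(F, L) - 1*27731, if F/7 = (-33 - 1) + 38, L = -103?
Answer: -30576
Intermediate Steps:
F = 28 (F = 7*((-33 - 1) + 38) = 7*(-34 + 38) = 7*4 = 28)
X(x, I) = 39 + I*x (X(x, I) = I*x + 39 = 39 + I*x)
X(F, L) - 1*27731 = (39 - 103*28) - 1*27731 = (39 - 2884) - 27731 = -2845 - 27731 = -30576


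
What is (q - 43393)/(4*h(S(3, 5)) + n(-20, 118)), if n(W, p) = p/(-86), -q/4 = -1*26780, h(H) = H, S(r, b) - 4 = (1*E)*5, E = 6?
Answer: 2740261/5789 ≈ 473.36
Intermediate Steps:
S(r, b) = 34 (S(r, b) = 4 + (1*6)*5 = 4 + 6*5 = 4 + 30 = 34)
q = 107120 (q = -(-4)*26780 = -4*(-26780) = 107120)
n(W, p) = -p/86 (n(W, p) = p*(-1/86) = -p/86)
(q - 43393)/(4*h(S(3, 5)) + n(-20, 118)) = (107120 - 43393)/(4*34 - 1/86*118) = 63727/(136 - 59/43) = 63727/(5789/43) = 63727*(43/5789) = 2740261/5789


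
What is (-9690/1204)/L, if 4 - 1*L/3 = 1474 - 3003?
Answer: -1615/922866 ≈ -0.0017500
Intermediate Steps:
L = 4599 (L = 12 - 3*(1474 - 3003) = 12 - 3*(-1529) = 12 + 4587 = 4599)
(-9690/1204)/L = -9690/1204/4599 = -9690*1/1204*(1/4599) = -4845/602*1/4599 = -1615/922866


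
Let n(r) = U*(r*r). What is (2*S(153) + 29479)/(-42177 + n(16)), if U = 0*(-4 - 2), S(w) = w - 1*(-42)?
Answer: -1757/2481 ≈ -0.70818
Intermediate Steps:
S(w) = 42 + w (S(w) = w + 42 = 42 + w)
U = 0 (U = 0*(-6) = 0)
n(r) = 0 (n(r) = 0*(r*r) = 0*r**2 = 0)
(2*S(153) + 29479)/(-42177 + n(16)) = (2*(42 + 153) + 29479)/(-42177 + 0) = (2*195 + 29479)/(-42177) = (390 + 29479)*(-1/42177) = 29869*(-1/42177) = -1757/2481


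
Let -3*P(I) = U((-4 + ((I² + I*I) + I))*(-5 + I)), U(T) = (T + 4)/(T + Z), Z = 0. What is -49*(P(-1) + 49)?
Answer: -64288/27 ≈ -2381.0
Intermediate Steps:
U(T) = (4 + T)/T (U(T) = (T + 4)/(T + 0) = (4 + T)/T)
P(I) = -(4 + (-5 + I)*(-4 + I + 2*I²))/(3*(-5 + I)*(-4 + I + 2*I²)) (P(I) = -(4 + (-4 + ((I² + I*I) + I))*(-5 + I))/(3*((-4 + ((I² + I*I) + I))*(-5 + I))) = -(4 + (-4 + ((I² + I²) + I))*(-5 + I))/(3*((-4 + ((I² + I²) + I))*(-5 + I))) = -(4 + (-4 + (2*I² + I))*(-5 + I))/(3*((-4 + (2*I² + I))*(-5 + I))) = -(4 + (-4 + (I + 2*I²))*(-5 + I))/(3*((-4 + (I + 2*I²))*(-5 + I))) = -(4 + (-4 + I + 2*I²)*(-5 + I))/(3*((-4 + I + 2*I²)*(-5 + I))) = -(4 + (-5 + I)*(-4 + I + 2*I²))/(3*((-5 + I)*(-4 + I + 2*I²))) = -1/((-5 + I)*(-4 + I + 2*I²))*(4 + (-5 + I)*(-4 + I + 2*I²))/3 = -(4 + (-5 + I)*(-4 + I + 2*I²))/(3*(-5 + I)*(-4 + I + 2*I²)))
-49*(P(-1) + 49) = -49*((-24 - 2*(-1)³ + 9*(-1) + 9*(-1)²)/(3*(20 - 9*(-1) - 9*(-1)² + 2*(-1)³)) + 49) = -49*((-24 - 2*(-1) - 9 + 9*1)/(3*(20 + 9 - 9*1 + 2*(-1))) + 49) = -49*((-24 + 2 - 9 + 9)/(3*(20 + 9 - 9 - 2)) + 49) = -49*((⅓)*(-22)/18 + 49) = -49*((⅓)*(1/18)*(-22) + 49) = -49*(-11/27 + 49) = -49*1312/27 = -64288/27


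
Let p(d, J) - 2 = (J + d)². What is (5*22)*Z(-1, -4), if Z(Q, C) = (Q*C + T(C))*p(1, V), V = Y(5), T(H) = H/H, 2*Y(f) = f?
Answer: 15675/2 ≈ 7837.5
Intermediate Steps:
Y(f) = f/2
T(H) = 1
V = 5/2 (V = (½)*5 = 5/2 ≈ 2.5000)
p(d, J) = 2 + (J + d)²
Z(Q, C) = 57/4 + 57*C*Q/4 (Z(Q, C) = (Q*C + 1)*(2 + (5/2 + 1)²) = (C*Q + 1)*(2 + (7/2)²) = (1 + C*Q)*(2 + 49/4) = (1 + C*Q)*(57/4) = 57/4 + 57*C*Q/4)
(5*22)*Z(-1, -4) = (5*22)*(57/4 + (57/4)*(-4)*(-1)) = 110*(57/4 + 57) = 110*(285/4) = 15675/2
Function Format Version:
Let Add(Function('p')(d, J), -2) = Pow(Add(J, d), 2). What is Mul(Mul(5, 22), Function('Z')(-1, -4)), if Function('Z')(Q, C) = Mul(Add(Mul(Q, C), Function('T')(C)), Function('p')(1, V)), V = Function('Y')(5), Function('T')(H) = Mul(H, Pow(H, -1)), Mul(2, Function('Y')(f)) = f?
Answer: Rational(15675, 2) ≈ 7837.5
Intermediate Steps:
Function('Y')(f) = Mul(Rational(1, 2), f)
Function('T')(H) = 1
V = Rational(5, 2) (V = Mul(Rational(1, 2), 5) = Rational(5, 2) ≈ 2.5000)
Function('p')(d, J) = Add(2, Pow(Add(J, d), 2))
Function('Z')(Q, C) = Add(Rational(57, 4), Mul(Rational(57, 4), C, Q)) (Function('Z')(Q, C) = Mul(Add(Mul(Q, C), 1), Add(2, Pow(Add(Rational(5, 2), 1), 2))) = Mul(Add(Mul(C, Q), 1), Add(2, Pow(Rational(7, 2), 2))) = Mul(Add(1, Mul(C, Q)), Add(2, Rational(49, 4))) = Mul(Add(1, Mul(C, Q)), Rational(57, 4)) = Add(Rational(57, 4), Mul(Rational(57, 4), C, Q)))
Mul(Mul(5, 22), Function('Z')(-1, -4)) = Mul(Mul(5, 22), Add(Rational(57, 4), Mul(Rational(57, 4), -4, -1))) = Mul(110, Add(Rational(57, 4), 57)) = Mul(110, Rational(285, 4)) = Rational(15675, 2)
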